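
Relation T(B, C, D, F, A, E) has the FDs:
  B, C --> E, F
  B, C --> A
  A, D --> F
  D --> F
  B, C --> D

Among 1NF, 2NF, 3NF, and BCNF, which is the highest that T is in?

2NF

Candidate key: {B, C}. Prime attributes: {B, C}.
A, D --> F breaks BCNF: {A, D}⁺ = {A, D, F}, so {A, D} is not a superkey.
A, D --> F determines the non-prime attribute {F} from a non-superkey — 3NF is violated.
Checking every proper subset of each key, none determines a non-prime attribute — 2NF is satisfied.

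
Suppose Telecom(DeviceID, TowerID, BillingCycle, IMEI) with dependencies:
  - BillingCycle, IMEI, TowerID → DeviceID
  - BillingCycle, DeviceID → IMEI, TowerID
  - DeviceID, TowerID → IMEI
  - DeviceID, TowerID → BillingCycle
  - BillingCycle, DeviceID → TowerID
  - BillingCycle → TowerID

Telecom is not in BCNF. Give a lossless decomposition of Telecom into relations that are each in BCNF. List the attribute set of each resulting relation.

Candidate keys of the original relation: {BillingCycle, DeviceID}, {BillingCycle, IMEI}, {DeviceID, TowerID}.
Within {BillingCycle, DeviceID, IMEI, TowerID}: {BillingCycle}⁺ ∩ {BillingCycle, DeviceID, IMEI, TowerID} = {BillingCycle, TowerID}, not the whole set, so BillingCycle → TowerID violates BCNF; decompose into {BillingCycle, TowerID} and {BillingCycle, DeviceID, IMEI}.
{BillingCycle, TowerID}: every determinant is a superkey — BCNF.
{BillingCycle, DeviceID, IMEI}: every determinant is a superkey — BCNF.

{BillingCycle, DeviceID, IMEI}; {BillingCycle, TowerID}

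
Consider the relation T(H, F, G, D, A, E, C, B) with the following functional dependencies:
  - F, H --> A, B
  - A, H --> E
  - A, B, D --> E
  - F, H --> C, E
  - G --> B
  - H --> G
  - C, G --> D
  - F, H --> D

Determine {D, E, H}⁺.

{B, D, E, G, H}

Start with {D, E, H}.
H --> G applies; add {G} → now {D, E, G, H}.
G --> B applies; add {B} → now {B, D, E, G, H}.
No further FD applies.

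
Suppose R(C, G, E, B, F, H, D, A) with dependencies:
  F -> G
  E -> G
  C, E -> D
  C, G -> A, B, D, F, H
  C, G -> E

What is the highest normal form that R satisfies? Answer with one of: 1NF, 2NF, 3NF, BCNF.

3NF

Candidate keys: {C, E}, {C, F}, {C, G}. Prime attributes: {C, E, F, G}.
For F -> G we have {F}⁺ = {F, G}; {F} is not a superkey, so BCNF fails.
But every attribute on its right side ({G}) is prime, and the same holds for every other non-superkey FD, so 3NF still holds.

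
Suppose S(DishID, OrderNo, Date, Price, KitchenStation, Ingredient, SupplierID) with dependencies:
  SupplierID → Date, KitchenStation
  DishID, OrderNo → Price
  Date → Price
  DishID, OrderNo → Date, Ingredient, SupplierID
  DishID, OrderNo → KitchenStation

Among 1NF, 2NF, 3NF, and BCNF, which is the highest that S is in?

2NF

Candidate key: {DishID, OrderNo}. Prime attributes: {DishID, OrderNo}.
SupplierID → Date, KitchenStation: {SupplierID}⁺ = {Date, KitchenStation, Price, SupplierID}, which is not all of the attributes, so the left side is not a superkey — BCNF is violated.
Because {Date, KitchenStation} are non-prime and the left side of SupplierID → Date, KitchenStation is not a superkey, the relation is not in 3NF.
No proper subset of a key has a non-prime attribute in its closure, so there is no partial dependency; 2NF holds.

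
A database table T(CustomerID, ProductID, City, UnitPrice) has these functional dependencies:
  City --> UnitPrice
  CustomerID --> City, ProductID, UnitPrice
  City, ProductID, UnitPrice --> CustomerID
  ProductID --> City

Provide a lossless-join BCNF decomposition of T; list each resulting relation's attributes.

{City, CustomerID, ProductID}; {City, UnitPrice}

Candidate keys of the original relation: {CustomerID}, {ProductID}.
Within {City, CustomerID, ProductID, UnitPrice}: {City}⁺ ∩ {City, CustomerID, ProductID, UnitPrice} = {City, UnitPrice}, not the whole set, so City --> UnitPrice violates BCNF; decompose into {City, UnitPrice} and {City, CustomerID, ProductID}.
{City, UnitPrice} is in BCNF.
{City, CustomerID, ProductID} is in BCNF.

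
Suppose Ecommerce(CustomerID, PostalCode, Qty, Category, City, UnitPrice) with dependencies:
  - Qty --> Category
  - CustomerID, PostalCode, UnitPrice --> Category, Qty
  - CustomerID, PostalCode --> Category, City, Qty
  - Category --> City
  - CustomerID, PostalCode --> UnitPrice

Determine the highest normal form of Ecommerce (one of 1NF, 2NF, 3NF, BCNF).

Candidate key: {CustomerID, PostalCode}. Prime attributes: {CustomerID, PostalCode}.
Qty --> Category: {Qty}⁺ = {Category, City, Qty}, which is not all of the attributes, so the left side is not a superkey — BCNF is violated.
Because {Category} is non-prime and the left side of Qty --> Category is not a superkey, the relation is not in 3NF.
Checking every proper subset of each key, none determines a non-prime attribute — 2NF is satisfied.

2NF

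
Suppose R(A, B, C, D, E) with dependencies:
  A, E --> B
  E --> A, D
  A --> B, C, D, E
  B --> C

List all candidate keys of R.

{A}⁺ = {A, B, C, D, E}, which is every attribute, so {A} is a candidate key.
{E}⁺ = {A, B, C, D, E}, which is every attribute, so {E} is a candidate key.
Any other superkey properly contains one of these, so there are no further candidate keys.

{A}, {E}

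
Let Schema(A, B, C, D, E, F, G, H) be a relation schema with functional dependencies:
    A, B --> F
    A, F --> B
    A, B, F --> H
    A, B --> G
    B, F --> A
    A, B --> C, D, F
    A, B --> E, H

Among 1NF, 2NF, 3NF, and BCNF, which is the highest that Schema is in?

Candidate keys: {A, B}, {A, F}, {B, F}. Prime attributes: {A, B, F}.
Each dependency's left side is a superkey — BCNF holds.

BCNF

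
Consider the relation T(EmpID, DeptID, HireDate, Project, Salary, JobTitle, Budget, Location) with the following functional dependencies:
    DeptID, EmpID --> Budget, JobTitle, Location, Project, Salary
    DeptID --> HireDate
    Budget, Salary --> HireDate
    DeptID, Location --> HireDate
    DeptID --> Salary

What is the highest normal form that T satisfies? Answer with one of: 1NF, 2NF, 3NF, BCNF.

1NF

Candidate key: {DeptID, EmpID}. Prime attributes: {DeptID, EmpID}.
DeptID --> HireDate breaks BCNF: {DeptID}⁺ = {DeptID, HireDate, Salary}, so {DeptID} is not a superkey.
DeptID --> HireDate has non-prime {HireDate} on the right and a non-superkey on the left, so 3NF fails.
{DeptID} is a proper subset of the key {DeptID, EmpID}, and {DeptID}⁺ contains the non-prime attributes {HireDate, Salary} — a partial dependency, so 2NF is violated.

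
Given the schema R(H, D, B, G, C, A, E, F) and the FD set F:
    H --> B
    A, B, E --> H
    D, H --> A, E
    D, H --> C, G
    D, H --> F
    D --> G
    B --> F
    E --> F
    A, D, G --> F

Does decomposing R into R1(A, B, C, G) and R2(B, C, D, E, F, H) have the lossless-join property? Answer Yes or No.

Common attributes: {B, C}; their closure is {B, C, F}.
R1 ⊄ {B, C, F} and R2 ⊄ {B, C, F}, so the split is lossy.

No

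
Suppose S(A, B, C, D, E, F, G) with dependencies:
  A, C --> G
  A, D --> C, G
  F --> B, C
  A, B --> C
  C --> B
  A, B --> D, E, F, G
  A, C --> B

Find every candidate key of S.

No FD produces {A}, so it must be in every candidate key.
{A, B}⁺ = {A, B, C, D, E, F, G} — all of the relation — so {A, B} is a candidate key.
{A, C}⁺ = {A, B, C, D, E, F, G} — all of the relation — so {A, C} is a candidate key.
{A, D}⁺ = {A, B, C, D, E, F, G} — all of the relation — so {A, D} is a candidate key.
{A, F}⁺ = {A, B, C, D, E, F, G} — all of the relation — so {A, F} is a candidate key.
These are minimal and exhaustive — every other superkey contains one of them.

{A, B}, {A, C}, {A, D}, {A, F}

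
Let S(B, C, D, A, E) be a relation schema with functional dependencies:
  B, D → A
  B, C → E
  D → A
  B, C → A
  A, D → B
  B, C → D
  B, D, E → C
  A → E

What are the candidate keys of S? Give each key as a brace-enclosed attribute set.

{D}⁺ = {A, B, C, D, E}, which is every attribute, so {D} is a candidate key.
{B, C}⁺ = {A, B, C, D, E}, which is every attribute, so {B, C} is a candidate key.
Any other superkey properly contains one of these, so there are no further candidate keys.

{B, C}, {D}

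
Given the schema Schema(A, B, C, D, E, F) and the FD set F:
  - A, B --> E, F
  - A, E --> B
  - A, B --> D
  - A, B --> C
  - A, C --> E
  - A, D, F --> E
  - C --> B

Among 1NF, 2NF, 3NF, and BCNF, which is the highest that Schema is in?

Candidate keys: {A, B}, {A, C}, {A, D, F}, {A, E}. Prime attributes: {A, B, C, D, E, F}.
C --> B breaks BCNF: {C}⁺ = {B, C}, so {C} is not a superkey.
But every attribute on its right side ({B}) is prime, and the same holds for every other non-superkey FD, so 3NF still holds.

3NF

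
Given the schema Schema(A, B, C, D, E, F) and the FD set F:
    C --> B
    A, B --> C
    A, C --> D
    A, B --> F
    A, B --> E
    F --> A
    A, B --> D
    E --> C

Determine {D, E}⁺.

{B, C, D, E}

Start with {D, E}.
E --> C applies; add {C} → now {C, D, E}.
C --> B applies; add {B} → now {B, C, D, E}.
No further FD applies.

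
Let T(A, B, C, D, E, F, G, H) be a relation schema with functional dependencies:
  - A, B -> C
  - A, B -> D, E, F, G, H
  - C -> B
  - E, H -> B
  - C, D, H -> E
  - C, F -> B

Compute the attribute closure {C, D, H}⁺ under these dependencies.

{B, C, D, E, H}

Start with {C, D, H}.
C -> B applies; add {B} → now {B, C, D, H}.
C, D, H -> E applies; add {E} → now {B, C, D, E, H}.
No further FD applies.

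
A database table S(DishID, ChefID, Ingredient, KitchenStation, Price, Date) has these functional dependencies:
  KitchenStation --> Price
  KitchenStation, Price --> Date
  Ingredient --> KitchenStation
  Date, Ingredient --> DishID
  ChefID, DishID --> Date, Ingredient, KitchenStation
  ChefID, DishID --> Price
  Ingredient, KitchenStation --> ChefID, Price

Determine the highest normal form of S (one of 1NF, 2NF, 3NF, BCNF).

Candidate keys: {ChefID, DishID}, {Ingredient}. Prime attributes: {ChefID, DishID, Ingredient}.
KitchenStation --> Price breaks BCNF: {KitchenStation}⁺ = {Date, KitchenStation, Price}, so {KitchenStation} is not a superkey.
KitchenStation --> Price determines the non-prime attribute {Price} from a non-superkey — 3NF is violated.
Checking every proper subset of each key, none determines a non-prime attribute — 2NF is satisfied.

2NF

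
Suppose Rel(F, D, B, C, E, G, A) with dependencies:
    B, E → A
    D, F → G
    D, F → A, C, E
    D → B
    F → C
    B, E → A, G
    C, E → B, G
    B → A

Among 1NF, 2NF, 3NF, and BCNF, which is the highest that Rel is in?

1NF

Candidate key: {D, F}. Prime attributes: {D, F}.
B, E → A: {B, E}⁺ = {A, B, E, G}, which is not all of the attributes, so the left side is not a superkey — BCNF is violated.
B, E → A determines the non-prime attribute {A} from a non-superkey — 3NF is violated.
Since {D} ⊂ {D, F} and {D}⁺ ⊇ {A, B} with {A, B} non-prime, there is a partial dependency; 2NF fails.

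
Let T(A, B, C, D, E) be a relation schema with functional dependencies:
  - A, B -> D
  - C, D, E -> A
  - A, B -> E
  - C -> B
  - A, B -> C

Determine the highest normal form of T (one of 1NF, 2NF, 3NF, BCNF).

Candidate keys: {A, B}, {A, C}, {C, D, E}. Prime attributes: {A, B, C, D, E}.
C -> B: {C}⁺ = {B, C}, which is not all of the attributes, so the left side is not a superkey — BCNF is violated.
Its right-hand attributes {B} are all prime, as are those of every other non-superkey FD — the relation is in 3NF.

3NF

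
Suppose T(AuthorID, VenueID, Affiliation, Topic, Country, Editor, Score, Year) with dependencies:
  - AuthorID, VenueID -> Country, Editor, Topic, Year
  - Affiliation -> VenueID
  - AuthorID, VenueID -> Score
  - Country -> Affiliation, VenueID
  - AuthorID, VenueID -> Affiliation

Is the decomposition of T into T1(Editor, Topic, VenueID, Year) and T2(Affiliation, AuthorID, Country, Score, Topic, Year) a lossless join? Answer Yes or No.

T1 ∩ T2 = {Topic, Year}; its closure under F is {Topic, Year}.
T1 ⊄ {Topic, Year} and T2 ⊄ {Topic, Year}, so the split is lossy.

No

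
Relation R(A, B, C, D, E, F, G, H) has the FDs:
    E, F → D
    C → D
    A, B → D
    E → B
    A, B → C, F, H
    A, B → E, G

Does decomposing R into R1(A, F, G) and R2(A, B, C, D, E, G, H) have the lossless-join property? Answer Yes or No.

The shared attributes are {A, G} and {A, G}⁺ = {A, G}.
Neither R1 nor R2 is contained in that closure, so the decomposition is lossy.

No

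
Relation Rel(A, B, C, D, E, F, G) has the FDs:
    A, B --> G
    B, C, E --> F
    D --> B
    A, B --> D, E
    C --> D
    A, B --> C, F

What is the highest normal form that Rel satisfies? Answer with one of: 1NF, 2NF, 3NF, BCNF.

2NF

Candidate keys: {A, B}, {A, C}, {A, D}. Prime attributes: {A, B, C, D}.
B, C, E --> F breaks BCNF: {B, C, E}⁺ = {B, C, D, E, F}, so {B, C, E} is not a superkey.
Because {F} is non-prime and the left side of B, C, E --> F is not a superkey, the relation is not in 3NF.
No non-prime attribute depends on a proper subset of any candidate key, so 2NF holds.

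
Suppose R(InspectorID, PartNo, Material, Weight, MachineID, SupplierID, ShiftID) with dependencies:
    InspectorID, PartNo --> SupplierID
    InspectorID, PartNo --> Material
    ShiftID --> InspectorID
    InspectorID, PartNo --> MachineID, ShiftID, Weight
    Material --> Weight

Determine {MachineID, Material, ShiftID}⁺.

Start with {MachineID, Material, ShiftID}.
ShiftID --> InspectorID applies; add {InspectorID} → now {InspectorID, MachineID, Material, ShiftID}.
Material --> Weight applies; add {Weight} → now {InspectorID, MachineID, Material, ShiftID, Weight}.
No further FD applies.

{InspectorID, MachineID, Material, ShiftID, Weight}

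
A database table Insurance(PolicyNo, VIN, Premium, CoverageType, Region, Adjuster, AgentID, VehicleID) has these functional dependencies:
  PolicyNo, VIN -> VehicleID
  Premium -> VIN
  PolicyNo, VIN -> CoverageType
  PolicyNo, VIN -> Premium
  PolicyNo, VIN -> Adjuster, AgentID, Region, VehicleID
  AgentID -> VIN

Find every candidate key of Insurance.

{AgentID, PolicyNo}, {PolicyNo, Premium}, {PolicyNo, VIN}

Attributes never on any right-hand side: {PolicyNo} — every candidate key must contain it.
{AgentID, PolicyNo}⁺ = {Adjuster, AgentID, CoverageType, PolicyNo, Premium, Region, VIN, VehicleID}, which is every attribute, so {AgentID, PolicyNo} is a candidate key.
{PolicyNo, Premium}⁺ = {Adjuster, AgentID, CoverageType, PolicyNo, Premium, Region, VIN, VehicleID}, which is every attribute, so {PolicyNo, Premium} is a candidate key.
{PolicyNo, VIN}⁺ = {Adjuster, AgentID, CoverageType, PolicyNo, Premium, Region, VIN, VehicleID}, which is every attribute, so {PolicyNo, VIN} is a candidate key.
Any other superkey properly contains one of these, so there are no further candidate keys.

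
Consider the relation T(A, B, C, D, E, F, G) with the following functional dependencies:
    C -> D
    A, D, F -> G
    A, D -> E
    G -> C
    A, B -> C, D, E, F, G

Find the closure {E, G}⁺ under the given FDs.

{C, D, E, G}

Start with {E, G}.
G -> C applies; add {C} → now {C, E, G}.
C -> D applies; add {D} → now {C, D, E, G}.
No further FD applies.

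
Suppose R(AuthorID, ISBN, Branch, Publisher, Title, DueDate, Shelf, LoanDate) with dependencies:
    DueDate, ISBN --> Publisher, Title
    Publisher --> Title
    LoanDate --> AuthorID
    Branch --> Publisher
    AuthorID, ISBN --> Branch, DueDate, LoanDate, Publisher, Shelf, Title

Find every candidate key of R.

{AuthorID, ISBN}, {ISBN, LoanDate}

{ISBN} never appears on the right of any FD, so every key must include it.
{AuthorID, ISBN}⁺ = {AuthorID, Branch, DueDate, ISBN, LoanDate, Publisher, Shelf, Title}, which is every attribute, so {AuthorID, ISBN} is a candidate key.
{ISBN, LoanDate}⁺ = {AuthorID, Branch, DueDate, ISBN, LoanDate, Publisher, Shelf, Title}, which is every attribute, so {ISBN, LoanDate} is a candidate key.
No proper subset of any of these is a key, and no other minimal superkey exists.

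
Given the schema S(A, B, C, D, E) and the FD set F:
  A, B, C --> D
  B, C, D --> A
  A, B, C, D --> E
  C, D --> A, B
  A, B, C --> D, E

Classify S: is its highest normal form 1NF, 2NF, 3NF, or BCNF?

BCNF

Candidate keys: {A, B, C}, {C, D}. Prime attributes: {A, B, C, D}.
The left-hand side of every FD is a superkey, so BCNF is satisfied.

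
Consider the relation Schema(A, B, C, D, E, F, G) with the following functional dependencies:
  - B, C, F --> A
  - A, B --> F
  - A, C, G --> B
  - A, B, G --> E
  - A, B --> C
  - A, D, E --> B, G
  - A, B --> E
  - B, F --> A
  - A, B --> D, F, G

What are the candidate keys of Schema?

Closure of {A, B} is {A, B, C, D, E, F, G}, the whole schema; {A, B} is a candidate key.
Closure of {B, F} is {A, B, C, D, E, F, G}, the whole schema; {B, F} is a candidate key.
Closure of {A, C, G} is {A, B, C, D, E, F, G}, the whole schema; {A, C, G} is a candidate key.
Closure of {A, D, E} is {A, B, C, D, E, F, G}, the whole schema; {A, D, E} is a candidate key.
No proper subset of any of these is a key, and no other minimal superkey exists.

{A, B}, {A, C, G}, {A, D, E}, {B, F}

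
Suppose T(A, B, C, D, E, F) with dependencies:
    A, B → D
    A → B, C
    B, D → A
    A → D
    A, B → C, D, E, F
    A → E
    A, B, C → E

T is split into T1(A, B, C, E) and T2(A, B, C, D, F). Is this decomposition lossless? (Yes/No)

Yes

Common attributes: {A, B, C}; their closure is {A, B, C, D, E, F}.
T1 is contained in that closure, so T1 ∩ T2 → T1 holds and the join is lossless.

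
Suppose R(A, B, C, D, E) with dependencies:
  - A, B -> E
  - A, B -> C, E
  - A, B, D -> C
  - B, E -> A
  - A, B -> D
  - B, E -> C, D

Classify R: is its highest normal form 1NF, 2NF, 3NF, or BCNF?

Candidate keys: {A, B}, {B, E}. Prime attributes: {A, B, E}.
Every FD has a superkey on the left, so the relation is in BCNF.

BCNF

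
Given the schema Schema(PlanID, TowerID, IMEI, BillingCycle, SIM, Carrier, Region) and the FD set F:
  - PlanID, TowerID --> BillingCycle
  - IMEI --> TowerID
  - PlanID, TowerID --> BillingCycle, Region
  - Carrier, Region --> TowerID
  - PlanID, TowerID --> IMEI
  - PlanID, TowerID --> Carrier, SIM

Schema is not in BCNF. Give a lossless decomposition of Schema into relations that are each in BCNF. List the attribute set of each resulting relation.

{BillingCycle, Carrier, IMEI, PlanID, Region, SIM}; {IMEI, TowerID}

Candidate keys of the original relation: {Carrier, PlanID, Region}, {IMEI, PlanID}, {PlanID, TowerID}.
Within {BillingCycle, Carrier, IMEI, PlanID, Region, SIM, TowerID}: {IMEI}⁺ ∩ {BillingCycle, Carrier, IMEI, PlanID, Region, SIM, TowerID} = {IMEI, TowerID}, not the whole set, so IMEI --> TowerID violates BCNF; decompose into {IMEI, TowerID} and {BillingCycle, Carrier, IMEI, PlanID, Region, SIM}.
{IMEI, TowerID}: every determinant is a superkey — BCNF.
{BillingCycle, Carrier, IMEI, PlanID, Region, SIM}: every determinant is a superkey — BCNF.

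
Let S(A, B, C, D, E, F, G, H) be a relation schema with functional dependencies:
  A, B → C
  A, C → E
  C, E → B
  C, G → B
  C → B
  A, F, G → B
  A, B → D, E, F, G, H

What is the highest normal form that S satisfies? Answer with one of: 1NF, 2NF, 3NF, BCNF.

Candidate keys: {A, B}, {A, C}, {A, F, G}. Prime attributes: {A, B, C, F, G}.
C, E → B: {C, E}⁺ = {B, C, E}, which is not all of the attributes, so the left side is not a superkey — BCNF is violated.
But every attribute on its right side ({B}) is prime, and the same holds for every other non-superkey FD, so 3NF still holds.

3NF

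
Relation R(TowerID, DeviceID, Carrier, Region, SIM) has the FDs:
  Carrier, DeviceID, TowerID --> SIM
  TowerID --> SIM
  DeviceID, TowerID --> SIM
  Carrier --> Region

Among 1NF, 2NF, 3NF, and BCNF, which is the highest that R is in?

1NF

Candidate key: {Carrier, DeviceID, TowerID}. Prime attributes: {Carrier, DeviceID, TowerID}.
TowerID --> SIM breaks BCNF: {TowerID}⁺ = {SIM, TowerID}, so {TowerID} is not a superkey.
TowerID --> SIM has non-prime {SIM} on the right and a non-superkey on the left, so 3NF fails.
The proper key subset {Carrier} of {Carrier, DeviceID, TowerID} determines non-prime {Region}, so the relation is not even in 2NF.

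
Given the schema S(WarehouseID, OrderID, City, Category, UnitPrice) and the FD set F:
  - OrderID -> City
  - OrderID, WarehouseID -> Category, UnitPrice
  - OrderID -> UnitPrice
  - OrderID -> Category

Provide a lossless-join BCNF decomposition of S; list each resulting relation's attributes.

{Category, City, OrderID, UnitPrice}; {OrderID, WarehouseID}

Candidate key of the original relation: {OrderID, WarehouseID}.
Within {Category, City, OrderID, UnitPrice, WarehouseID}: {OrderID}⁺ ∩ {Category, City, OrderID, UnitPrice, WarehouseID} = {Category, City, OrderID, UnitPrice}, not the whole set, so OrderID -> Category, City, UnitPrice violates BCNF; decompose into {Category, City, OrderID, UnitPrice} and {OrderID, WarehouseID}.
{Category, City, OrderID, UnitPrice}: every determinant is a superkey — BCNF.
{OrderID, WarehouseID}: every determinant is a superkey — BCNF.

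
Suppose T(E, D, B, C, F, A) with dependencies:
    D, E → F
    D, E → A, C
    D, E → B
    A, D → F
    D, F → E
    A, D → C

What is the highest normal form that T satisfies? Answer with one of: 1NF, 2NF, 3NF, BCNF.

Candidate keys: {A, D}, {D, E}, {D, F}. Prime attributes: {A, D, E, F}.
Each dependency's left side is a superkey — BCNF holds.

BCNF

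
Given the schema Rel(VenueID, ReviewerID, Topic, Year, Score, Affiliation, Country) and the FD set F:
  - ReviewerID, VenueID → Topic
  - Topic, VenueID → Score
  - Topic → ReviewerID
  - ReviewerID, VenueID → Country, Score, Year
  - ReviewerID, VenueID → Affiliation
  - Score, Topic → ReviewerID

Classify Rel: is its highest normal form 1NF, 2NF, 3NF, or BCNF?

Candidate keys: {ReviewerID, VenueID}, {Topic, VenueID}. Prime attributes: {ReviewerID, Topic, VenueID}.
Topic → ReviewerID breaks BCNF: {Topic}⁺ = {ReviewerID, Topic}, so {Topic} is not a superkey.
Since {ReviewerID} ⊆ prime attributes and every other non-superkey FD also has a prime right side, the schema is in 3NF.

3NF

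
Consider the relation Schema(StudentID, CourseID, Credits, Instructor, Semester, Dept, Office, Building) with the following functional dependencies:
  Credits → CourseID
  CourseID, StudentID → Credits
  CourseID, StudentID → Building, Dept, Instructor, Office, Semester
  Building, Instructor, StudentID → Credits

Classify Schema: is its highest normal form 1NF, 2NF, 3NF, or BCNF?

3NF

Candidate keys: {Building, Instructor, StudentID}, {CourseID, StudentID}, {Credits, StudentID}. Prime attributes: {Building, CourseID, Credits, Instructor, StudentID}.
Credits → CourseID breaks BCNF: {Credits}⁺ = {CourseID, Credits}, so {Credits} is not a superkey.
Its right-hand attributes {CourseID} are all prime, as are those of every other non-superkey FD — the relation is in 3NF.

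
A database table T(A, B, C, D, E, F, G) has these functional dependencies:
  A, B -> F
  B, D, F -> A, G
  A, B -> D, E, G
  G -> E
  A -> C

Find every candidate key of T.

{A, B}, {B, D, F}

Attributes never on any right-hand side: {B} — every candidate key must contain it.
{A, B}⁺ = {A, B, C, D, E, F, G}, which is every attribute, so {A, B} is a candidate key.
{B, D, F}⁺ = {A, B, C, D, E, F, G}, which is every attribute, so {B, D, F} is a candidate key.
Any other superkey properly contains one of these, so there are no further candidate keys.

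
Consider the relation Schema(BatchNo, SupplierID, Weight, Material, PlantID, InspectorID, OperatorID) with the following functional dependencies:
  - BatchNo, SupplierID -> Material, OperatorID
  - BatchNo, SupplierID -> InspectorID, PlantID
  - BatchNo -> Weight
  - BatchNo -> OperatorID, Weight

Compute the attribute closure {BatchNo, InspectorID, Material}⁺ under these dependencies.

Start with {BatchNo, InspectorID, Material}.
BatchNo -> Weight applies; add {Weight} → now {BatchNo, InspectorID, Material, Weight}.
BatchNo -> OperatorID, Weight applies; add {OperatorID} → now {BatchNo, InspectorID, Material, OperatorID, Weight}.
No further FD applies.

{BatchNo, InspectorID, Material, OperatorID, Weight}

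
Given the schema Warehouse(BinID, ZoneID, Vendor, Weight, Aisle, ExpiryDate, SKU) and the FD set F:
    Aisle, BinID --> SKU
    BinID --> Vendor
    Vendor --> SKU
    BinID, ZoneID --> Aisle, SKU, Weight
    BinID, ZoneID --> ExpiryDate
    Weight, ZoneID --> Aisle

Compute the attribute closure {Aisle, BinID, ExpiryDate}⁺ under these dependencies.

Start with {Aisle, BinID, ExpiryDate}.
Aisle, BinID --> SKU applies; add {SKU} → now {Aisle, BinID, ExpiryDate, SKU}.
BinID --> Vendor applies; add {Vendor} → now {Aisle, BinID, ExpiryDate, SKU, Vendor}.
No further FD applies.

{Aisle, BinID, ExpiryDate, SKU, Vendor}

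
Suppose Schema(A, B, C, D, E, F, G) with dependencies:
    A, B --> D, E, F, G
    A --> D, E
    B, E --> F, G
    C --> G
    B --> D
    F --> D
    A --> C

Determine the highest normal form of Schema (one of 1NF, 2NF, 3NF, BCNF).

1NF

Candidate key: {A, B}. Prime attributes: {A, B}.
A --> D, E: {A}⁺ = {A, C, D, E, G}, which is not all of the attributes, so the left side is not a superkey — BCNF is violated.
A --> D, E has non-prime {D, E} on the right and a non-superkey on the left, so 3NF fails.
The proper key subset {A} of {A, B} determines non-prime {C, D, E, G}, so the relation is not even in 2NF.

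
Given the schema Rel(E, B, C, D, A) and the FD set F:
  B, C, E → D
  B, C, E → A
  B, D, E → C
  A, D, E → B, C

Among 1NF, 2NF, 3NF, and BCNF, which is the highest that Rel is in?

Candidate keys: {A, D, E}, {B, C, E}, {B, D, E}. Prime attributes: {A, B, C, D, E}.
The left-hand side of every FD is a superkey, so BCNF is satisfied.

BCNF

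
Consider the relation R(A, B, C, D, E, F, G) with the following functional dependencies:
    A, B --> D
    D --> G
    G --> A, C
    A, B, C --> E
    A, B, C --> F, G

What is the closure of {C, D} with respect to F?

Start with {C, D}.
D --> G applies; add {G} → now {C, D, G}.
G --> A, C applies; add {A} → now {A, C, D, G}.
No further FD applies.

{A, C, D, G}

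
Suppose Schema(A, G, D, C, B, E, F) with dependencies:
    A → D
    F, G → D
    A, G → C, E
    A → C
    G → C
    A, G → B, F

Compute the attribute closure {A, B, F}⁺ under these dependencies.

{A, B, C, D, F}

Start with {A, B, F}.
A → D applies; add {D} → now {A, B, D, F}.
A → C applies; add {C} → now {A, B, C, D, F}.
No further FD applies.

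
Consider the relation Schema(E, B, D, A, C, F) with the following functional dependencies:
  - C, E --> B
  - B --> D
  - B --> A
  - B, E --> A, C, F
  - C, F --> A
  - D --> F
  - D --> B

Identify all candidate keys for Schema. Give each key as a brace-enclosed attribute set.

{B, E}, {C, E}, {D, E}

{E} never appears on the right of any FD, so every key must include it.
Closure of {B, E} is {A, B, C, D, E, F}, the whole schema; {B, E} is a candidate key.
Closure of {C, E} is {A, B, C, D, E, F}, the whole schema; {C, E} is a candidate key.
Closure of {D, E} is {A, B, C, D, E, F}, the whole schema; {D, E} is a candidate key.
No proper subset of any of these is a key, and no other minimal superkey exists.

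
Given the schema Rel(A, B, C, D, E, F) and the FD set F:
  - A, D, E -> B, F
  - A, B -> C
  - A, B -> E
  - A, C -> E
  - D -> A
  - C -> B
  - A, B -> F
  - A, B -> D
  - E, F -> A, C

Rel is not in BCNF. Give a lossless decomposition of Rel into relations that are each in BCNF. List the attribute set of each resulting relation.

{A, D}; {B, C}; {C, D, E, F}

Candidate keys of the original relation: {A, B}, {A, C}, {B, D}, {C, D}, {D, E}, {E, F}.
{A, B, C, D, E, F}: {D} determines {A, D} here but is not a superkey — split on D -> A, giving {A, D} and {B, C, D, E, F}.
{A, D} is in BCNF.
{B, C, D, E, F}: {C} determines {B, C} here but is not a superkey — split on C -> B, giving {B, C} and {C, D, E, F}.
{B, C} is in BCNF.
{C, D, E, F} is in BCNF.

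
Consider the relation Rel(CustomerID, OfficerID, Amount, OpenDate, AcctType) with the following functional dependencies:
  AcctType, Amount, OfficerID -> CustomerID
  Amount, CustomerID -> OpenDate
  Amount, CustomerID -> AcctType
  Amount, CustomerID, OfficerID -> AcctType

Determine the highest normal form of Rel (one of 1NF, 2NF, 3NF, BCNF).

Candidate keys: {AcctType, Amount, OfficerID}, {Amount, CustomerID, OfficerID}. Prime attributes: {AcctType, Amount, CustomerID, OfficerID}.
Amount, CustomerID -> OpenDate: {Amount, CustomerID}⁺ = {AcctType, Amount, CustomerID, OpenDate}, which is not all of the attributes, so the left side is not a superkey — BCNF is violated.
Amount, CustomerID -> OpenDate has non-prime {OpenDate} on the right and a non-superkey on the left, so 3NF fails.
The proper key subset {Amount, CustomerID} of {Amount, CustomerID, OfficerID} determines non-prime {OpenDate}, so the relation is not even in 2NF.

1NF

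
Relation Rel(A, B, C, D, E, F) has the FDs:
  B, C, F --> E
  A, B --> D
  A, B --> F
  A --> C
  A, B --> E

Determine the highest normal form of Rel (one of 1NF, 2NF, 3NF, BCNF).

1NF

Candidate key: {A, B}. Prime attributes: {A, B}.
B, C, F --> E: {B, C, F}⁺ = {B, C, E, F}, which is not all of the attributes, so the left side is not a superkey — BCNF is violated.
B, C, F --> E has non-prime {E} on the right and a non-superkey on the left, so 3NF fails.
Since {A} ⊂ {A, B} and {A}⁺ ⊇ {C} with {C} non-prime, there is a partial dependency; 2NF fails.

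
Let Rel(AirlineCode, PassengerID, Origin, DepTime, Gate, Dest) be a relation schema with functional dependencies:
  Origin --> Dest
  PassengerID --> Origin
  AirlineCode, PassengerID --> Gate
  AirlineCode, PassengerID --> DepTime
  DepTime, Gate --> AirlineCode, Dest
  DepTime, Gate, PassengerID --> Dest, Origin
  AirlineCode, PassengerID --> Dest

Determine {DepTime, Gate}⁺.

{AirlineCode, DepTime, Dest, Gate}

Start with {DepTime, Gate}.
DepTime, Gate --> AirlineCode, Dest applies; add {AirlineCode, Dest} → now {AirlineCode, DepTime, Dest, Gate}.
No further FD applies.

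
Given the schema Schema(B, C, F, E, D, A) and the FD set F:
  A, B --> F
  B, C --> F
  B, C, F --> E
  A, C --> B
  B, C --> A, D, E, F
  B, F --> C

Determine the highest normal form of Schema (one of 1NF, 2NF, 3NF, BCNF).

Candidate keys: {A, B}, {A, C}, {B, C}, {B, F}. Prime attributes: {A, B, C, F}.
Each dependency's left side is a superkey — BCNF holds.

BCNF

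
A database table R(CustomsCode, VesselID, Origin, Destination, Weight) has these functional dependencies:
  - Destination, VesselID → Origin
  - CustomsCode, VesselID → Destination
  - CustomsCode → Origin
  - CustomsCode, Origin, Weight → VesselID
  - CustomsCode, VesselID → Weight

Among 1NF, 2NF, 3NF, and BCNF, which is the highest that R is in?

1NF

Candidate keys: {CustomsCode, VesselID}, {CustomsCode, Weight}. Prime attributes: {CustomsCode, VesselID, Weight}.
Destination, VesselID → Origin: {Destination, VesselID}⁺ = {Destination, Origin, VesselID}, which is not all of the attributes, so the left side is not a superkey — BCNF is violated.
Destination, VesselID → Origin determines the non-prime attribute {Origin} from a non-superkey — 3NF is violated.
The proper key subset {CustomsCode} of {CustomsCode, VesselID} determines non-prime {Origin}, so the relation is not even in 2NF.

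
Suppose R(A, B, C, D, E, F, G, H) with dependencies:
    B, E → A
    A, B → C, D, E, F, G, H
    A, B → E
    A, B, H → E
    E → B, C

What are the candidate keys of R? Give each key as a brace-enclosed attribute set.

{A, B}, {E}

{E}⁺ = {A, B, C, D, E, F, G, H}, which is every attribute, so {E} is a candidate key.
{A, B}⁺ = {A, B, C, D, E, F, G, H}, which is every attribute, so {A, B} is a candidate key.
These are minimal and exhaustive — every other superkey contains one of them.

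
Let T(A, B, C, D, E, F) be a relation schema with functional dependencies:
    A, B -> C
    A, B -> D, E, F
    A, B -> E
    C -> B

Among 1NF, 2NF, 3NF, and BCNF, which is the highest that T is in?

Candidate keys: {A, B}, {A, C}. Prime attributes: {A, B, C}.
C -> B: {C}⁺ = {B, C}, which is not all of the attributes, so the left side is not a superkey — BCNF is violated.
Since {B} ⊆ prime attributes and every other non-superkey FD also has a prime right side, the schema is in 3NF.

3NF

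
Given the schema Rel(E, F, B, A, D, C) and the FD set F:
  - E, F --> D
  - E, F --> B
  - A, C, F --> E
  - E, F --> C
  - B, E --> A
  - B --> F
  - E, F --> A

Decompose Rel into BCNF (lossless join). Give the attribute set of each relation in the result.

{A, B, C, D, E}; {B, F}

Candidate keys of the original relation: {A, B, C}, {A, C, F}, {B, E}, {E, F}.
{A, B, C, D, E, F}: {B} determines {B, F} here but is not a superkey — split on B --> F, giving {B, F} and {A, B, C, D, E}.
{B, F} is in BCNF.
{A, B, C, D, E} is in BCNF.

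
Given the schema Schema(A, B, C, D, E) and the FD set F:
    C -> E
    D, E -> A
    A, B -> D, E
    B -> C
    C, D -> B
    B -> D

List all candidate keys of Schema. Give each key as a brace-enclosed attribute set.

{B}⁺ = {A, B, C, D, E}, which is every attribute, so {B} is a candidate key.
{C, D}⁺ = {A, B, C, D, E}, which is every attribute, so {C, D} is a candidate key.
Any other superkey properly contains one of these, so there are no further candidate keys.

{B}, {C, D}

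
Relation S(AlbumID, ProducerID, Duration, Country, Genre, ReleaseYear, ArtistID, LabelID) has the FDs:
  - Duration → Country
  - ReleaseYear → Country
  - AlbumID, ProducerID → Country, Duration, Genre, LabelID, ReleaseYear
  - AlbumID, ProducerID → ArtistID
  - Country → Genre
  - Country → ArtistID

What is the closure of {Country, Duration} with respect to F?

Start with {Country, Duration}.
Country → Genre applies; add {Genre} → now {Country, Duration, Genre}.
Country → ArtistID applies; add {ArtistID} → now {ArtistID, Country, Duration, Genre}.
No further FD applies.

{ArtistID, Country, Duration, Genre}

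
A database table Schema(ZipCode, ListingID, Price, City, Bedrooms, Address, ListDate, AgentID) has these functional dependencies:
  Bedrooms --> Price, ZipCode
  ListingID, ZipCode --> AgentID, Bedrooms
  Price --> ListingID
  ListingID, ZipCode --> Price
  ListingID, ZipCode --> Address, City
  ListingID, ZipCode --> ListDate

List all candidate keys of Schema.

{Bedrooms} is a candidate key since {Bedrooms}⁺ = {Address, AgentID, Bedrooms, City, ListDate, ListingID, Price, ZipCode} covers every attribute.
{ListingID, ZipCode} is a candidate key since {ListingID, ZipCode}⁺ = {Address, AgentID, Bedrooms, City, ListDate, ListingID, Price, ZipCode} covers every attribute.
{Price, ZipCode} is a candidate key since {Price, ZipCode}⁺ = {Address, AgentID, Bedrooms, City, ListDate, ListingID, Price, ZipCode} covers every attribute.
No proper subset of any of these is a key, and no other minimal superkey exists.

{Bedrooms}, {ListingID, ZipCode}, {Price, ZipCode}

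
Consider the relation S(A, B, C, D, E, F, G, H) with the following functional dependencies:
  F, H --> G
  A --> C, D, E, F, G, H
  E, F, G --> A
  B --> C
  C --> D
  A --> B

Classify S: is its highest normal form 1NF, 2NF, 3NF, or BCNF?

2NF

Candidate keys: {A}, {E, F, G}, {E, F, H}. Prime attributes: {A, E, F, G, H}.
F, H --> G: {F, H}⁺ = {F, G, H}, which is not all of the attributes, so the left side is not a superkey — BCNF is violated.
Because {C} is non-prime and the left side of B --> C is not a superkey, the relation is not in 3NF.
No proper subset of a key has a non-prime attribute in its closure, so there is no partial dependency; 2NF holds.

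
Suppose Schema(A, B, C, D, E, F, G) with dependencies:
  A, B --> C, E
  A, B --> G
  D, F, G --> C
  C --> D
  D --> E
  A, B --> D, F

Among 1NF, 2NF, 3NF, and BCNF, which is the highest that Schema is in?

Candidate key: {A, B}. Prime attributes: {A, B}.
For D, F, G --> C we have {D, F, G}⁺ = {C, D, E, F, G}; {D, F, G} is not a superkey, so BCNF fails.
D, F, G --> C determines the non-prime attribute {C} from a non-superkey — 3NF is violated.
No non-prime attribute depends on a proper subset of any candidate key, so 2NF holds.

2NF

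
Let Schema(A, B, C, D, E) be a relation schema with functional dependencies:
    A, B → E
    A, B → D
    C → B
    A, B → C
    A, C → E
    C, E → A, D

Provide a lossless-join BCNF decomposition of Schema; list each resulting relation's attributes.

{A, C, D, E}; {B, C}

Candidate keys of the original relation: {A, B}, {A, C}, {C, E}.
{A, B, C, D, E}: {C} determines {B, C} here but is not a superkey — split on C → B, giving {B, C} and {A, C, D, E}.
{B, C}: every determinant is a superkey — BCNF.
{A, C, D, E}: every determinant is a superkey — BCNF.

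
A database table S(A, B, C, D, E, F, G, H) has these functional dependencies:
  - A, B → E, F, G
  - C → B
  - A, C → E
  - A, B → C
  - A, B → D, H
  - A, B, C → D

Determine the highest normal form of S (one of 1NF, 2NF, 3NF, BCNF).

Candidate keys: {A, B}, {A, C}. Prime attributes: {A, B, C}.
C → B breaks BCNF: {C}⁺ = {B, C}, so {C} is not a superkey.
Since {B} ⊆ prime attributes and every other non-superkey FD also has a prime right side, the schema is in 3NF.

3NF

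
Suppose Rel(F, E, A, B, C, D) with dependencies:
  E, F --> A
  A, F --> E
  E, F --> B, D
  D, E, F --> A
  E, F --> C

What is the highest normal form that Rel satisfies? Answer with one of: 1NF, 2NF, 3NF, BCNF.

BCNF

Candidate keys: {A, F}, {E, F}. Prime attributes: {A, E, F}.
Each dependency's left side is a superkey — BCNF holds.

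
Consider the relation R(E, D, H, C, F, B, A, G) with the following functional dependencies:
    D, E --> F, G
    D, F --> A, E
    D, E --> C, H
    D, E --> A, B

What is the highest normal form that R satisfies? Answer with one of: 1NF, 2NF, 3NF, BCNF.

BCNF

Candidate keys: {D, E}, {D, F}. Prime attributes: {D, E, F}.
Every FD has a superkey on the left, so the relation is in BCNF.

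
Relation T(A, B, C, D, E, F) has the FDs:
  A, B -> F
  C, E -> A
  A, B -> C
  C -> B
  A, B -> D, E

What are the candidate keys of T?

{A, B}, {A, C}, {C, E}

{A, B} is a candidate key since {A, B}⁺ = {A, B, C, D, E, F} covers every attribute.
{A, C} is a candidate key since {A, C}⁺ = {A, B, C, D, E, F} covers every attribute.
{C, E} is a candidate key since {C, E}⁺ = {A, B, C, D, E, F} covers every attribute.
No proper subset of any of these is a key, and no other minimal superkey exists.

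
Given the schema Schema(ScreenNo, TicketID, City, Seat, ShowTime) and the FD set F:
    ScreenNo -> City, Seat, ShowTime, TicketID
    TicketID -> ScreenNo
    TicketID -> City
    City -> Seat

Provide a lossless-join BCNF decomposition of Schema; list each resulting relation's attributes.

Candidate keys of the original relation: {ScreenNo}, {TicketID}.
{City, ScreenNo, Seat, ShowTime, TicketID}: {City} determines {City, Seat} here but is not a superkey — split on City -> Seat, giving {City, Seat} and {City, ScreenNo, ShowTime, TicketID}.
{City, Seat} is in BCNF.
{City, ScreenNo, ShowTime, TicketID} is in BCNF.

{City, ScreenNo, ShowTime, TicketID}; {City, Seat}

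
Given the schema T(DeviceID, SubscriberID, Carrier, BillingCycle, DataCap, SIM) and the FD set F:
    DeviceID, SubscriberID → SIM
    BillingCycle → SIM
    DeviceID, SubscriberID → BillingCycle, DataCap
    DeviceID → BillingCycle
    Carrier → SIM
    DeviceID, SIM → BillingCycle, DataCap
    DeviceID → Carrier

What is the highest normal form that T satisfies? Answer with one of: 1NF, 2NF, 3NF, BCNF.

1NF

Candidate key: {DeviceID, SubscriberID}. Prime attributes: {DeviceID, SubscriberID}.
BillingCycle → SIM: {BillingCycle}⁺ = {BillingCycle, SIM}, which is not all of the attributes, so the left side is not a superkey — BCNF is violated.
Because {SIM} is non-prime and the left side of BillingCycle → SIM is not a superkey, the relation is not in 3NF.
Since {DeviceID} ⊂ {DeviceID, SubscriberID} and {DeviceID}⁺ ⊇ {BillingCycle, Carrier, DataCap, SIM} with {BillingCycle, Carrier, DataCap, SIM} non-prime, there is a partial dependency; 2NF fails.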